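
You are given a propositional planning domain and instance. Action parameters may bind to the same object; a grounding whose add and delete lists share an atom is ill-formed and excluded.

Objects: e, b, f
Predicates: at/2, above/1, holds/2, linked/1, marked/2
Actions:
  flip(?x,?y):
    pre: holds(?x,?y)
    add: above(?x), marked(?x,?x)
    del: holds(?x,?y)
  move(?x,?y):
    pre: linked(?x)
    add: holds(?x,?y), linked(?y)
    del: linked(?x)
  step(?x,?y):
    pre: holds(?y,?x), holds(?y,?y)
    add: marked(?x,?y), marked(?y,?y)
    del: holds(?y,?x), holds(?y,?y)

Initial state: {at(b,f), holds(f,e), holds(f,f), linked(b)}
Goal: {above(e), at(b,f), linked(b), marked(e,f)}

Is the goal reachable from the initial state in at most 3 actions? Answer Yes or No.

No

1. move(b,e)  →  {at(b,f), holds(b,e), holds(f,e), holds(f,f), linked(e)}
2. move(e,b)  →  {at(b,f), holds(b,e), holds(e,b), holds(f,e), holds(f,f), linked(b)}
3. flip(e,b)  →  {above(e), at(b,f), holds(b,e), holds(f,e), holds(f,f), linked(b), marked(e,e)}
4. step(e,f)  →  {above(e), at(b,f), holds(b,e), linked(b), marked(e,e), marked(e,f), marked(f,f)}
optimal plan length = 4; 4 > 3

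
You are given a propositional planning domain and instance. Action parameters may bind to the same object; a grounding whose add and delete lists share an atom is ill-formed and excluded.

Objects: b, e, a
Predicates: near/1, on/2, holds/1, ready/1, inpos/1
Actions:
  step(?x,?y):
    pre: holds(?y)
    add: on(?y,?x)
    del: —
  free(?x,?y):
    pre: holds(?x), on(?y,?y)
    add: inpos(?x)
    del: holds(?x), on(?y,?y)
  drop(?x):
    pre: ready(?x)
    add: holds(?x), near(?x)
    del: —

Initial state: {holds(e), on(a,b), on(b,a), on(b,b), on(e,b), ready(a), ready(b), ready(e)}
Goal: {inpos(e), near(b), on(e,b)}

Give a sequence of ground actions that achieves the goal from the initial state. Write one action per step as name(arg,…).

free(e,b); drop(b)

1. free(e,b)  →  {inpos(e), on(a,b), on(b,a), on(e,b), ready(a), ready(b), ready(e)}
2. drop(b)  →  {holds(b), inpos(e), near(b), on(a,b), on(b,a), on(e,b), ready(a), ready(b), ready(e)}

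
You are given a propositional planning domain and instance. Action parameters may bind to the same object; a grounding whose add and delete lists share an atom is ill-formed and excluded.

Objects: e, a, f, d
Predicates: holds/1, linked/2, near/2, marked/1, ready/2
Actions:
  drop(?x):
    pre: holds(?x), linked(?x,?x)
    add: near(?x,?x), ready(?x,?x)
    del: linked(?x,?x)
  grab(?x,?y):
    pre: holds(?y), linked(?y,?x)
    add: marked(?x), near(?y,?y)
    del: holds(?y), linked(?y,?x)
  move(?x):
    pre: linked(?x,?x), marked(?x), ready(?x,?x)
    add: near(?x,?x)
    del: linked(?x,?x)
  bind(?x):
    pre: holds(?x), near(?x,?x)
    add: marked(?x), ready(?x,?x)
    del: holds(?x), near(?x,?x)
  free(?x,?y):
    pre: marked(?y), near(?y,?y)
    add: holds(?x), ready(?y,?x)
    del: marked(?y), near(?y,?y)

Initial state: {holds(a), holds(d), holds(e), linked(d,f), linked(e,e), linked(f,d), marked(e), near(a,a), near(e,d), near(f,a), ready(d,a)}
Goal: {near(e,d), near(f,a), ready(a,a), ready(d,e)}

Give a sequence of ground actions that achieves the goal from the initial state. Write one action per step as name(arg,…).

drop(e); grab(f,d); bind(a); free(f,e); grab(d,f); free(e,d)

1. drop(e)  →  {holds(a), holds(d), holds(e), linked(d,f), linked(f,d), marked(e), near(a,a), near(e,d), near(e,e), near(f,a), ready(d,a), ready(e,e)}
2. grab(f,d)  →  {holds(a), holds(e), linked(f,d), marked(e), marked(f), near(a,a), near(d,d), near(e,d), near(e,e), near(f,a), ready(d,a), ready(e,e)}
3. bind(a)  →  {holds(e), linked(f,d), marked(a), marked(e), marked(f), near(d,d), near(e,d), near(e,e), near(f,a), ready(a,a), ready(d,a), ready(e,e)}
4. free(f,e)  →  {holds(e), holds(f), linked(f,d), marked(a), marked(f), near(d,d), near(e,d), near(f,a), ready(a,a), ready(d,a), ready(e,e), ready(e,f)}
5. grab(d,f)  →  {holds(e), marked(a), marked(d), marked(f), near(d,d), near(e,d), near(f,a), near(f,f), ready(a,a), ready(d,a), ready(e,e), ready(e,f)}
6. free(e,d)  →  {holds(e), marked(a), marked(f), near(e,d), near(f,a), near(f,f), ready(a,a), ready(d,a), ready(d,e), ready(e,e), ready(e,f)}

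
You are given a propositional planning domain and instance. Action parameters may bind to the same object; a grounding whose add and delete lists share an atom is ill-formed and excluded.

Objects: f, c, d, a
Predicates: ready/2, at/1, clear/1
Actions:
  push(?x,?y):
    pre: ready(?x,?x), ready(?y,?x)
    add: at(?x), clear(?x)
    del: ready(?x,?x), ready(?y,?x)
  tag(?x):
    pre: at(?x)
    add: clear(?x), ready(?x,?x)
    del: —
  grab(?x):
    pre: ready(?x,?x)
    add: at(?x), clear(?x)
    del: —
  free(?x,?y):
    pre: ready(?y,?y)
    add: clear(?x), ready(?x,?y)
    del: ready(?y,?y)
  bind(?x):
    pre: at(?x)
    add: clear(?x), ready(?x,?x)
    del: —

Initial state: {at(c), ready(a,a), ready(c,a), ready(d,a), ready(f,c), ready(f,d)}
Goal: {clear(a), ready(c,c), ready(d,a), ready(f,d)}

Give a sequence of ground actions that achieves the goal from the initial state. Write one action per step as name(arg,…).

1. push(a,c)  →  {at(a), at(c), clear(a), ready(d,a), ready(f,c), ready(f,d)}
2. tag(c)  →  {at(a), at(c), clear(a), clear(c), ready(c,c), ready(d,a), ready(f,c), ready(f,d)}

push(a,c); tag(c)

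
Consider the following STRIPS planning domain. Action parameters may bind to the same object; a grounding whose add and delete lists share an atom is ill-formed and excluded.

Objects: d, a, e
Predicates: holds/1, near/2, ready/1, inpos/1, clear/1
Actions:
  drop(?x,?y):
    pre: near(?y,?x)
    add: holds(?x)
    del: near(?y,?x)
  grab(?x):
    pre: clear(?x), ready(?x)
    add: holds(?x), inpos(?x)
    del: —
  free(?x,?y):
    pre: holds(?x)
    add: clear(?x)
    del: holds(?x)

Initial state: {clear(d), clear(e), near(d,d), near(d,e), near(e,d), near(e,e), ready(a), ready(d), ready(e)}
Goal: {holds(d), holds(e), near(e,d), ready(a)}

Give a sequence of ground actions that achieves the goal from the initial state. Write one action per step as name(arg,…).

1. drop(d,d)  →  {clear(d), clear(e), holds(d), near(d,e), near(e,d), near(e,e), ready(a), ready(d), ready(e)}
2. drop(e,d)  →  {clear(d), clear(e), holds(d), holds(e), near(e,d), near(e,e), ready(a), ready(d), ready(e)}

drop(d,d); drop(e,d)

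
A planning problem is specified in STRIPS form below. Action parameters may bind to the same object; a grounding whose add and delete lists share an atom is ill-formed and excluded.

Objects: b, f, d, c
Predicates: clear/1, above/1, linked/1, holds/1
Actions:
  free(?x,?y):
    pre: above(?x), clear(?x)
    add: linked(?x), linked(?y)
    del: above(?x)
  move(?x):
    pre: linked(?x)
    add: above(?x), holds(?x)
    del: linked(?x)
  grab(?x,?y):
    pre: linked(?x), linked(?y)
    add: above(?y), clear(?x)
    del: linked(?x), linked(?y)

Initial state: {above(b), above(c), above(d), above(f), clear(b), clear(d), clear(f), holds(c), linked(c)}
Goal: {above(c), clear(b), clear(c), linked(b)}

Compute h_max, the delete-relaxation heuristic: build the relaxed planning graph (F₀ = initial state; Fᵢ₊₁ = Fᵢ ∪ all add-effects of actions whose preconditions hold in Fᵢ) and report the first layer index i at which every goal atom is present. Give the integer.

F0 = init (9 atoms)
F1 = F0 ∪ {clear(c), linked(b), linked(d), linked(f)}  (13 atoms)
goal ⊆ F1  ⇒  h_max = 1

1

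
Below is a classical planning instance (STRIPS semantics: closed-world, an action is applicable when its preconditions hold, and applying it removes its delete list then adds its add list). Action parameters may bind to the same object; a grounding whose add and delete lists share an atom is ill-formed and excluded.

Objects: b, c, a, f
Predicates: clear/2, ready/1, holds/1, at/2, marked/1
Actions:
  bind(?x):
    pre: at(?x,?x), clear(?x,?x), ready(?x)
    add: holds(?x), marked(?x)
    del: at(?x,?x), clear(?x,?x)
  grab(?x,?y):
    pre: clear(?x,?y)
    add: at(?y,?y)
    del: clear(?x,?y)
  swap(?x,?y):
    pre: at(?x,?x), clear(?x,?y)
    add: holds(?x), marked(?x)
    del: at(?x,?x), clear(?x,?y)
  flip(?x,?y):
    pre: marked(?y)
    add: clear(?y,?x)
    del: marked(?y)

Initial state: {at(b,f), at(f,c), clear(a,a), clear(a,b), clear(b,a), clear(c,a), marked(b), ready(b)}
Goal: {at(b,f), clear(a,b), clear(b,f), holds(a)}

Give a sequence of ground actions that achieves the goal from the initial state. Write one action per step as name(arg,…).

1. grab(b,a)  →  {at(a,a), at(b,f), at(f,c), clear(a,a), clear(a,b), clear(c,a), marked(b), ready(b)}
2. swap(a,a)  →  {at(b,f), at(f,c), clear(a,b), clear(c,a), holds(a), marked(a), marked(b), ready(b)}
3. flip(f,b)  →  {at(b,f), at(f,c), clear(a,b), clear(b,f), clear(c,a), holds(a), marked(a), ready(b)}

grab(b,a); swap(a,a); flip(f,b)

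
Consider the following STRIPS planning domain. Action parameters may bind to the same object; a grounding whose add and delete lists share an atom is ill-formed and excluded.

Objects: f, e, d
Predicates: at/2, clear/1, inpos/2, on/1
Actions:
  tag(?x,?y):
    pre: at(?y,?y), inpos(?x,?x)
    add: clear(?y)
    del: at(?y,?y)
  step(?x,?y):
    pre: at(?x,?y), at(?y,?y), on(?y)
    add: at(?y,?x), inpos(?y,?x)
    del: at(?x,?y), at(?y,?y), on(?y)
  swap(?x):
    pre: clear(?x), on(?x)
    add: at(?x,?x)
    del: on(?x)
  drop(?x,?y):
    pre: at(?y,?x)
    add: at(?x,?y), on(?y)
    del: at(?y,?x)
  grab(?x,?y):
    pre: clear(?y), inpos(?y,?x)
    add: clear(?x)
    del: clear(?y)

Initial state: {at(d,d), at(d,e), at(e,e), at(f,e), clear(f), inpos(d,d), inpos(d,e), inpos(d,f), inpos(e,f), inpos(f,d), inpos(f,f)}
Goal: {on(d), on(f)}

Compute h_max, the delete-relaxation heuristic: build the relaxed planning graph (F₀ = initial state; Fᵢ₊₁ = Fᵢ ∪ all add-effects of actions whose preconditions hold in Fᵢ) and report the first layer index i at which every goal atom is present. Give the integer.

1

F0 = init (11 atoms)
F1 = F0 ∪ {at(e,d), at(e,f), clear(d), clear(e), on(d), on(f)}  (17 atoms)
goal ⊆ F1  ⇒  h_max = 1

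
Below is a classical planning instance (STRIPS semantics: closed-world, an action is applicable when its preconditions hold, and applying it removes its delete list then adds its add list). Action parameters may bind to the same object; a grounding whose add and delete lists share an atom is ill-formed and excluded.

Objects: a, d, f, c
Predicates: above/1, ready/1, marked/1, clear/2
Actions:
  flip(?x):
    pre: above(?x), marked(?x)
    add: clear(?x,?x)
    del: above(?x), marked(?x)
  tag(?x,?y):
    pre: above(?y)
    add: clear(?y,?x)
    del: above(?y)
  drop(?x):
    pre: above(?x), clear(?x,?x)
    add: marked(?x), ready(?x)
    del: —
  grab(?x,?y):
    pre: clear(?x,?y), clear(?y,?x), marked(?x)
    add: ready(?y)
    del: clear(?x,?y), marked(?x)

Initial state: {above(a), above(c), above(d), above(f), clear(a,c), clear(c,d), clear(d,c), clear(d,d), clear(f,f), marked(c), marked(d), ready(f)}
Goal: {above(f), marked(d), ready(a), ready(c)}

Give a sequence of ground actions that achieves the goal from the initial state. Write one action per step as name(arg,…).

1. tag(a,c)  →  {above(a), above(d), above(f), clear(a,c), clear(c,a), clear(c,d), clear(d,c), clear(d,d), clear(f,f), marked(c), marked(d), ready(f)}
2. grab(d,c)  →  {above(a), above(d), above(f), clear(a,c), clear(c,a), clear(c,d), clear(d,d), clear(f,f), marked(c), ready(c), ready(f)}
3. drop(d)  →  {above(a), above(d), above(f), clear(a,c), clear(c,a), clear(c,d), clear(d,d), clear(f,f), marked(c), marked(d), ready(c), ready(d), ready(f)}
4. grab(c,a)  →  {above(a), above(d), above(f), clear(a,c), clear(c,d), clear(d,d), clear(f,f), marked(d), ready(a), ready(c), ready(d), ready(f)}

tag(a,c); grab(d,c); drop(d); grab(c,a)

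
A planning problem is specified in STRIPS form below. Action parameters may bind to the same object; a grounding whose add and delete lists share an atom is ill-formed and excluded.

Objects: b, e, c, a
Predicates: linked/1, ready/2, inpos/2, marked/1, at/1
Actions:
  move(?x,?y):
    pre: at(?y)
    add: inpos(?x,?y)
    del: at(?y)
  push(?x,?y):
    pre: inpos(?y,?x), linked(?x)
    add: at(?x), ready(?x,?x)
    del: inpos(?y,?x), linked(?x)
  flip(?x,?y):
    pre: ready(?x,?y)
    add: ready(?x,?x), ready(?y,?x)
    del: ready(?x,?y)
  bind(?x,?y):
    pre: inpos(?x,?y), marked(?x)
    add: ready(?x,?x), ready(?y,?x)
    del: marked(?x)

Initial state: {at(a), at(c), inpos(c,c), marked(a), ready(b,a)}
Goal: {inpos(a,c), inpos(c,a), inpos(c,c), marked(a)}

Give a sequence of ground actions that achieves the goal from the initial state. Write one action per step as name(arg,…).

move(c,a); move(a,c)

1. move(c,a)  →  {at(c), inpos(c,a), inpos(c,c), marked(a), ready(b,a)}
2. move(a,c)  →  {inpos(a,c), inpos(c,a), inpos(c,c), marked(a), ready(b,a)}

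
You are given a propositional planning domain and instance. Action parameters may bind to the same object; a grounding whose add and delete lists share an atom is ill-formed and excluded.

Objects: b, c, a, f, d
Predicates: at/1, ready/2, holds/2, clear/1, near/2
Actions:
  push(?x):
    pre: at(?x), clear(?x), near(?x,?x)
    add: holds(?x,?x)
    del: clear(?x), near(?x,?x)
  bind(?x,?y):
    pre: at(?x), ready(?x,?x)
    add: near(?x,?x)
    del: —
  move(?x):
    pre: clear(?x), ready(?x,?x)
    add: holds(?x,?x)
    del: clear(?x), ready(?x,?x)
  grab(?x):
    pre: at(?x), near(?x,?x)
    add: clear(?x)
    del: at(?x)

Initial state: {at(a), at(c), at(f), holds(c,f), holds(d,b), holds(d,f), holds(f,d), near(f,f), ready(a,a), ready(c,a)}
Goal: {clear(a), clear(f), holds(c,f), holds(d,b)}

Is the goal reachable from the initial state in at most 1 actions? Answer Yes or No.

1. bind(a,b)  →  {at(a), at(c), at(f), holds(c,f), holds(d,b), holds(d,f), holds(f,d), near(a,a), near(f,f), ready(a,a), ready(c,a)}
2. grab(a)  →  {at(c), at(f), clear(a), holds(c,f), holds(d,b), holds(d,f), holds(f,d), near(a,a), near(f,f), ready(a,a), ready(c,a)}
3. grab(f)  →  {at(c), clear(a), clear(f), holds(c,f), holds(d,b), holds(d,f), holds(f,d), near(a,a), near(f,f), ready(a,a), ready(c,a)}
optimal plan length = 3; 3 > 1

No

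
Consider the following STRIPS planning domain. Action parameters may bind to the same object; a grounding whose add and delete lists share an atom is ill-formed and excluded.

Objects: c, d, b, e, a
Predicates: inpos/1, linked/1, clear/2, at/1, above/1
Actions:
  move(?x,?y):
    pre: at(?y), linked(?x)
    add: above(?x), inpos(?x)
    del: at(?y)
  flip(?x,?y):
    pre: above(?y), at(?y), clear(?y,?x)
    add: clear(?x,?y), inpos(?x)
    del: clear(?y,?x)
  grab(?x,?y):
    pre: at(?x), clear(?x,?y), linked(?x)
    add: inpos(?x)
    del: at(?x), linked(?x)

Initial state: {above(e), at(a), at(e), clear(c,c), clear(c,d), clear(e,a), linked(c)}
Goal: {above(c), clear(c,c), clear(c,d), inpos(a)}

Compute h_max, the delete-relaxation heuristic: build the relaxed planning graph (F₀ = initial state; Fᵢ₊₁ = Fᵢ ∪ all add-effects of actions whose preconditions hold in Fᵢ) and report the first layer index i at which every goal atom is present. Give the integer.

F0 = init (7 atoms)
F1 = F0 ∪ {above(c), clear(a,e), inpos(a), inpos(c)}  (11 atoms)
goal ⊆ F1  ⇒  h_max = 1

1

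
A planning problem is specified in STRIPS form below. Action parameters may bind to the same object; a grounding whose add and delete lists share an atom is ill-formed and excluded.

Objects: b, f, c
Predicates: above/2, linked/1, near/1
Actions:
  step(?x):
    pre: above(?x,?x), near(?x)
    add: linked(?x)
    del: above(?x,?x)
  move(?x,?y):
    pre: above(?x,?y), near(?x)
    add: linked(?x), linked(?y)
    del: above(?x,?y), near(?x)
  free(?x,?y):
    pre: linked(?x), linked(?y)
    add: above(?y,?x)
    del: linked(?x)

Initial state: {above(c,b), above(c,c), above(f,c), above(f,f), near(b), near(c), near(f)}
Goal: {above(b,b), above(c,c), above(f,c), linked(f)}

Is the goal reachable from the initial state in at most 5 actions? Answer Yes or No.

Yes

1. step(f)  →  {above(c,b), above(c,c), above(f,c), linked(f), near(b), near(c), near(f)}
2. move(c,b)  →  {above(c,c), above(f,c), linked(b), linked(c), linked(f), near(b), near(f)}
3. free(b,b)  →  {above(b,b), above(c,c), above(f,c), linked(c), linked(f), near(b), near(f)}
optimal plan length = 3; 3 ≤ 5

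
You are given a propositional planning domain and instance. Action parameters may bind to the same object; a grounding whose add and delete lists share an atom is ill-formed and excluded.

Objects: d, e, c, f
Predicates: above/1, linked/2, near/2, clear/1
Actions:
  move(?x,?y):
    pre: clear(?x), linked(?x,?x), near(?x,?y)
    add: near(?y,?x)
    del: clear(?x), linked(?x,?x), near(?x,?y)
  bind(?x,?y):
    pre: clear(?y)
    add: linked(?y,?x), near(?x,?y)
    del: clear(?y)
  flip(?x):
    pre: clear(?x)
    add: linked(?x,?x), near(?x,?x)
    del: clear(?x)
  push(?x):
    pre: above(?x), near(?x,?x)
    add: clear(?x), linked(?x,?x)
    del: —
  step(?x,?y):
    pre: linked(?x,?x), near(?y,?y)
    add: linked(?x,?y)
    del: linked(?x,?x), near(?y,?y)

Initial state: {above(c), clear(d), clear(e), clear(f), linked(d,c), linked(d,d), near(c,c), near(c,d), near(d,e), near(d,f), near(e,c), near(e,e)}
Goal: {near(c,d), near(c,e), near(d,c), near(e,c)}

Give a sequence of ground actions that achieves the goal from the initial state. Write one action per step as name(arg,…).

bind(c,e); push(c); bind(d,c)

1. bind(c,e)  →  {above(c), clear(d), clear(f), linked(d,c), linked(d,d), linked(e,c), near(c,c), near(c,d), near(c,e), near(d,e), near(d,f), near(e,c), near(e,e)}
2. push(c)  →  {above(c), clear(c), clear(d), clear(f), linked(c,c), linked(d,c), linked(d,d), linked(e,c), near(c,c), near(c,d), near(c,e), near(d,e), near(d,f), near(e,c), near(e,e)}
3. bind(d,c)  →  {above(c), clear(d), clear(f), linked(c,c), linked(c,d), linked(d,c), linked(d,d), linked(e,c), near(c,c), near(c,d), near(c,e), near(d,c), near(d,e), near(d,f), near(e,c), near(e,e)}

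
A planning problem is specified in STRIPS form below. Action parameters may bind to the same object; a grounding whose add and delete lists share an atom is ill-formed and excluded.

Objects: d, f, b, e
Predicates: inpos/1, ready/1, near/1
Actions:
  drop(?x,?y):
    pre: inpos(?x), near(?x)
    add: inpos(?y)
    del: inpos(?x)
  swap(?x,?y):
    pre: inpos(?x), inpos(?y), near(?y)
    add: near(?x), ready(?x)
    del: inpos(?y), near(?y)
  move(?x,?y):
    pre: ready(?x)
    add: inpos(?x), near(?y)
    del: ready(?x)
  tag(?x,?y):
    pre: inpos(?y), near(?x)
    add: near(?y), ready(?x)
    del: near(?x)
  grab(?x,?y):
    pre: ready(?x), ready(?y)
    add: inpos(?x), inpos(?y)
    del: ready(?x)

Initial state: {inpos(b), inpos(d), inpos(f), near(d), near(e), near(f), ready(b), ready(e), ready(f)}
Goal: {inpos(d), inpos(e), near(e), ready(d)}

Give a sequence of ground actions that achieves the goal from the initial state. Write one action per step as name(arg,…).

drop(f,e); tag(d,b)

1. drop(f,e)  →  {inpos(b), inpos(d), inpos(e), near(d), near(e), near(f), ready(b), ready(e), ready(f)}
2. tag(d,b)  →  {inpos(b), inpos(d), inpos(e), near(b), near(e), near(f), ready(b), ready(d), ready(e), ready(f)}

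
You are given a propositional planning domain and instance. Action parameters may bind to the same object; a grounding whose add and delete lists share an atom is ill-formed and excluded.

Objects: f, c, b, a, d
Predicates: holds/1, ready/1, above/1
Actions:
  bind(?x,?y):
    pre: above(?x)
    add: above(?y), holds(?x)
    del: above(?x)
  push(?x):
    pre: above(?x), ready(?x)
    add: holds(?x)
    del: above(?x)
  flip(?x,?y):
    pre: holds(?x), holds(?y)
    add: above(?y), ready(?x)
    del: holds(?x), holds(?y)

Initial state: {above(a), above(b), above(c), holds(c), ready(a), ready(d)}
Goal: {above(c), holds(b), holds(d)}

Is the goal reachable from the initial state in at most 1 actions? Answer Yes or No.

1. bind(b,d)  →  {above(a), above(c), above(d), holds(b), holds(c), ready(a), ready(d)}
2. bind(d,f)  →  {above(a), above(c), above(f), holds(b), holds(c), holds(d), ready(a), ready(d)}
optimal plan length = 2; 2 > 1

No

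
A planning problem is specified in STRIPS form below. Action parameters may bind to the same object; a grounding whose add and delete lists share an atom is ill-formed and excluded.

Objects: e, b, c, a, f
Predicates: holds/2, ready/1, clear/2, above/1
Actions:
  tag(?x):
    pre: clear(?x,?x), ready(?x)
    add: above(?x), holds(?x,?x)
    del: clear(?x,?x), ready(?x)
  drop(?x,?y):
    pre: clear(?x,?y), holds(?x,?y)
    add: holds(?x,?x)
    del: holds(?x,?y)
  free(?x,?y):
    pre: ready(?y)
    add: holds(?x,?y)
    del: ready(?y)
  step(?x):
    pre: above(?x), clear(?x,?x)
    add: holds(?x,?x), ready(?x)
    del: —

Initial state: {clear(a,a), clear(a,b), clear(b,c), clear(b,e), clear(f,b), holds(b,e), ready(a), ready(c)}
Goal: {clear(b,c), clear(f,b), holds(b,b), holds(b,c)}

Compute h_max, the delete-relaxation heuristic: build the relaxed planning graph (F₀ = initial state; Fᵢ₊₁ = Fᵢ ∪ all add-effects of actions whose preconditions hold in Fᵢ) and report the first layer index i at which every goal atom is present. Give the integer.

F0 = init (8 atoms)
F1 = F0 ∪ {above(a), holds(a,a), holds(a,c), holds(b,a), holds(b,b), holds(b,c), holds(c,a), holds(c,c), holds(e,a), holds(e,c), holds(f,a), holds(f,c)}  (20 atoms)
goal ⊆ F1  ⇒  h_max = 1

1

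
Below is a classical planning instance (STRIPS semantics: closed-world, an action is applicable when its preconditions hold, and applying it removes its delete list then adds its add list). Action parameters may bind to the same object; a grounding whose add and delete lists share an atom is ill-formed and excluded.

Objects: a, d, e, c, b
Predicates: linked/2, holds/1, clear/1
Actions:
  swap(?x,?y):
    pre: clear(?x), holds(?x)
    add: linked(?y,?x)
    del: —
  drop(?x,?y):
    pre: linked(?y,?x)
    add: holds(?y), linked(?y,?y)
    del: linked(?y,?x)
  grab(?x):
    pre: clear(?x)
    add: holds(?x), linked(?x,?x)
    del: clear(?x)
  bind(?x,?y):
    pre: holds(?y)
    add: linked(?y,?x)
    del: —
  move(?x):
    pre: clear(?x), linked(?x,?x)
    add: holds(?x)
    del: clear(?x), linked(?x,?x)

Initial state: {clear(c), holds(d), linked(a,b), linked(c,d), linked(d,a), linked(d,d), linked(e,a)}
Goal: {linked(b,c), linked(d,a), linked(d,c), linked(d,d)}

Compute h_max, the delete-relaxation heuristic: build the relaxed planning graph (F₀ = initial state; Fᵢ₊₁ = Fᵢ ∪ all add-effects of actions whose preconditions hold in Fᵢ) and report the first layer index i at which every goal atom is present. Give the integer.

F0 = init (7 atoms)
F1 = F0 ∪ {holds(a), holds(c), holds(e), linked(a,a), linked(c,c), linked(d,b), linked(d,c), linked(d,e), linked(e,e)}  (16 atoms)
F2 = F1 ∪ {linked(a,c), linked(a,d), linked(a,e), linked(b,c), linked(c,a), linked(c,b), linked(c,e), linked(e,b), linked(e,c), linked(e,d)}  (26 atoms)
goal ⊆ F2  ⇒  h_max = 2

2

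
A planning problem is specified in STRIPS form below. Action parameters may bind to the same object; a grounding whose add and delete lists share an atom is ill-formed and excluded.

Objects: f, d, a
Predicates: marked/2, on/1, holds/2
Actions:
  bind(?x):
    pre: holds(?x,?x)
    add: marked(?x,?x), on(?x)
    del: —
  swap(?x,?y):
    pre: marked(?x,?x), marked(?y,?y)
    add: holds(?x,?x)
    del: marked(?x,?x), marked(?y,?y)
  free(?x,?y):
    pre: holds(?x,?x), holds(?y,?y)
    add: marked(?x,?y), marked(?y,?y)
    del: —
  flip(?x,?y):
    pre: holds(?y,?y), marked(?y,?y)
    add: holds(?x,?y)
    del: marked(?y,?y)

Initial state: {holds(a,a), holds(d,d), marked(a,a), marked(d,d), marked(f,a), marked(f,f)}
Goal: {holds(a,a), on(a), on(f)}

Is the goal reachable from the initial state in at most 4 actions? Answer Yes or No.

Yes

1. bind(a)  →  {holds(a,a), holds(d,d), marked(a,a), marked(d,d), marked(f,a), marked(f,f), on(a)}
2. swap(f,f)  →  {holds(a,a), holds(d,d), holds(f,f), marked(a,a), marked(d,d), marked(f,a), on(a)}
3. bind(f)  →  {holds(a,a), holds(d,d), holds(f,f), marked(a,a), marked(d,d), marked(f,a), marked(f,f), on(a), on(f)}
optimal plan length = 3; 3 ≤ 4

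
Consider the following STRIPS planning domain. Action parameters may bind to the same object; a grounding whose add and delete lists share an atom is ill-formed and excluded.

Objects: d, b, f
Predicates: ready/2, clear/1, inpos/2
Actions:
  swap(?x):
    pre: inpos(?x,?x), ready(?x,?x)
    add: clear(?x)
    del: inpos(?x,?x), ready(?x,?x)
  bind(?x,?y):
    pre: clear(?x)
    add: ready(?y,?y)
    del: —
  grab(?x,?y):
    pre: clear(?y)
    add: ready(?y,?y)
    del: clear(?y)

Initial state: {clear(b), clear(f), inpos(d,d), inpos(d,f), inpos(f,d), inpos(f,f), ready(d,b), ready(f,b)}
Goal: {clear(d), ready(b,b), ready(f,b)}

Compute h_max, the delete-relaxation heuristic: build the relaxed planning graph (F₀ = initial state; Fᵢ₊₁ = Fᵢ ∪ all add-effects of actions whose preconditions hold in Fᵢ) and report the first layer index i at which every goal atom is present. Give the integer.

2

F0 = init (8 atoms)
F1 = F0 ∪ {ready(b,b), ready(d,d), ready(f,f)}  (11 atoms)
F2 = F1 ∪ {clear(d)}  (12 atoms)
goal ⊆ F2  ⇒  h_max = 2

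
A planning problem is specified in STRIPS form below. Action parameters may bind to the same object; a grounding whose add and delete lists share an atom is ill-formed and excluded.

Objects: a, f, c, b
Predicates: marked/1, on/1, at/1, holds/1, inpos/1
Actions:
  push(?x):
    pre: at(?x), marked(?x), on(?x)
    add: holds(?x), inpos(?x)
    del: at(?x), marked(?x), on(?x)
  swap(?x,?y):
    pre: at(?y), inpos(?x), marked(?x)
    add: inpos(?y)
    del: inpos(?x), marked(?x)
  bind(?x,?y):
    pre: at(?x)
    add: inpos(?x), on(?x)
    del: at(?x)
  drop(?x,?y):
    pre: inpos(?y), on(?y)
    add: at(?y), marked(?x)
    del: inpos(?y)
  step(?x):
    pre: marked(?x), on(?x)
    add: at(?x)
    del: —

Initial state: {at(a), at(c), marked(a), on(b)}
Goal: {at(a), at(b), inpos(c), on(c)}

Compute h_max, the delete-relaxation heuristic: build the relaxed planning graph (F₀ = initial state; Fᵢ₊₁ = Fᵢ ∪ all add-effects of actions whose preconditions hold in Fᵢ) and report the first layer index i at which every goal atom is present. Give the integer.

3

F0 = init (4 atoms)
F1 = F0 ∪ {inpos(a), inpos(c), on(a), on(c)}  (8 atoms)
F2 = F1 ∪ {holds(a), marked(b), marked(c), marked(f)}  (12 atoms)
F3 = F2 ∪ {at(b), holds(c)}  (14 atoms)
goal ⊆ F3  ⇒  h_max = 3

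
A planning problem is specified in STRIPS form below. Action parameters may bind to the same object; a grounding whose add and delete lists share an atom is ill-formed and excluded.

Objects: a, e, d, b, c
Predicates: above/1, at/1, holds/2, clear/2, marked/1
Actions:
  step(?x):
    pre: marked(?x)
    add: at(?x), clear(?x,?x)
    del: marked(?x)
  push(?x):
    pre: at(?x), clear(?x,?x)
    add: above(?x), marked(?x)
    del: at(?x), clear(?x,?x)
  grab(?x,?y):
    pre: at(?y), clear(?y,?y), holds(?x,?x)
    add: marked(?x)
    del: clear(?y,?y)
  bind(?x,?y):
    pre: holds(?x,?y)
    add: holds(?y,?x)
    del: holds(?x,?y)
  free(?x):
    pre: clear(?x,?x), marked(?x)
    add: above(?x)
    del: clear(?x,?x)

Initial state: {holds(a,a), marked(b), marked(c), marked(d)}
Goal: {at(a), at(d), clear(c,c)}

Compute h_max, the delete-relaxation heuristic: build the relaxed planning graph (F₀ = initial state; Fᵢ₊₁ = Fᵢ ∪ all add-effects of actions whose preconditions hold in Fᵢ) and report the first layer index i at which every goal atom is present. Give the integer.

3

F0 = init (4 atoms)
F1 = F0 ∪ {at(b), at(c), at(d), clear(b,b), clear(c,c), clear(d,d)}  (10 atoms)
F2 = F1 ∪ {above(b), above(c), above(d), marked(a)}  (14 atoms)
F3 = F2 ∪ {at(a), clear(a,a)}  (16 atoms)
goal ⊆ F3  ⇒  h_max = 3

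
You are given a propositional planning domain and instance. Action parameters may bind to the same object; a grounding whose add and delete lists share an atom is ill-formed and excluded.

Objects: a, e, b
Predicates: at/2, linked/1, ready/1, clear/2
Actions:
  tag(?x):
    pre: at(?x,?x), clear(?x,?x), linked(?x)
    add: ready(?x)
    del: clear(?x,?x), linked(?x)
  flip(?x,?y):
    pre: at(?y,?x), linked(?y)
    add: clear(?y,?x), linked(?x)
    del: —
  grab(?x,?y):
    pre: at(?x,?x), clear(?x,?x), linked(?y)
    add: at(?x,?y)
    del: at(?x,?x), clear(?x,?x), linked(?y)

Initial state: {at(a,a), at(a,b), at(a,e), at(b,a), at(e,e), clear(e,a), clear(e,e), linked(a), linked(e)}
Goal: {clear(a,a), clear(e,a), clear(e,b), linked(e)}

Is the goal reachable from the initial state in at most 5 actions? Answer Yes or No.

1. flip(a,a)  →  {at(a,a), at(a,b), at(a,e), at(b,a), at(e,e), clear(a,a), clear(e,a), clear(e,e), linked(a), linked(e)}
2. flip(b,a)  →  {at(a,a), at(a,b), at(a,e), at(b,a), at(e,e), clear(a,a), clear(a,b), clear(e,a), clear(e,e), linked(a), linked(b), linked(e)}
3. grab(e,b)  →  {at(a,a), at(a,b), at(a,e), at(b,a), at(e,b), clear(a,a), clear(a,b), clear(e,a), linked(a), linked(e)}
4. flip(b,e)  →  {at(a,a), at(a,b), at(a,e), at(b,a), at(e,b), clear(a,a), clear(a,b), clear(e,a), clear(e,b), linked(a), linked(b), linked(e)}
optimal plan length = 4; 4 ≤ 5

Yes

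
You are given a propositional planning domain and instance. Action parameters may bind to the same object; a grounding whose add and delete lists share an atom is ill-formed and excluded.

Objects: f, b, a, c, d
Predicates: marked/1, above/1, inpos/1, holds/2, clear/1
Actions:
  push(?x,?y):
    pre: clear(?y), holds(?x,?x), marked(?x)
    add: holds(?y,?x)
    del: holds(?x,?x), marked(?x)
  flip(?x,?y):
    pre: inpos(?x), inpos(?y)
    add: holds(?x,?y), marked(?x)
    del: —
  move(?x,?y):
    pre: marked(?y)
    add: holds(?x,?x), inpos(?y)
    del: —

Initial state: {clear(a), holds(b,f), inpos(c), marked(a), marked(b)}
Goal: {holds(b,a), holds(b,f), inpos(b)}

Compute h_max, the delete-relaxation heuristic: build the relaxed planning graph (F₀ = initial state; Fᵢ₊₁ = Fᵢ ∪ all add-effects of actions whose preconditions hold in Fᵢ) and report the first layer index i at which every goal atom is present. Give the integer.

F0 = init (5 atoms)
F1 = F0 ∪ {holds(a,a), holds(b,b), holds(c,c), holds(d,d), holds(f,f), inpos(a), inpos(b), marked(c)}  (13 atoms)
F2 = F1 ∪ {holds(a,b), holds(a,c), holds(b,a), holds(b,c), holds(c,a), holds(c,b)}  (19 atoms)
goal ⊆ F2  ⇒  h_max = 2

2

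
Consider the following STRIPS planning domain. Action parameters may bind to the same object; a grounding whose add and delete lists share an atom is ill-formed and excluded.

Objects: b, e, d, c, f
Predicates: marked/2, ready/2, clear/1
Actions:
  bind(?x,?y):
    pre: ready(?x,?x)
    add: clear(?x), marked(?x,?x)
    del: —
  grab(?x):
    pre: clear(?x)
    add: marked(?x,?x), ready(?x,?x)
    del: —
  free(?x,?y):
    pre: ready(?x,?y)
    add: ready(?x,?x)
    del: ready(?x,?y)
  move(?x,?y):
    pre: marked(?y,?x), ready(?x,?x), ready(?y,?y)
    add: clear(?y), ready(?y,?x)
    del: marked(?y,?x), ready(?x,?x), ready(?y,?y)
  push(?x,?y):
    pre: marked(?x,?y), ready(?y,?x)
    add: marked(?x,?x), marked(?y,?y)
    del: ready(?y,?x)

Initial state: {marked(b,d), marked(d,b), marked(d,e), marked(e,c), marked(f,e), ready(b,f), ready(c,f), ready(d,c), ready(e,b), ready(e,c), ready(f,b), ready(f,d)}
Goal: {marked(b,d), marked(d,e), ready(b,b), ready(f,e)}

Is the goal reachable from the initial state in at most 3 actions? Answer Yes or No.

1. free(b,f)  →  {marked(b,d), marked(d,b), marked(d,e), marked(e,c), marked(f,e), ready(b,b), ready(c,f), ready(d,c), ready(e,b), ready(e,c), ready(f,b), ready(f,d)}
2. free(e,b)  →  {marked(b,d), marked(d,b), marked(d,e), marked(e,c), marked(f,e), ready(b,b), ready(c,f), ready(d,c), ready(e,c), ready(e,e), ready(f,b), ready(f,d)}
3. free(f,b)  →  {marked(b,d), marked(d,b), marked(d,e), marked(e,c), marked(f,e), ready(b,b), ready(c,f), ready(d,c), ready(e,c), ready(e,e), ready(f,d), ready(f,f)}
4. move(e,f)  →  {clear(f), marked(b,d), marked(d,b), marked(d,e), marked(e,c), ready(b,b), ready(c,f), ready(d,c), ready(e,c), ready(f,d), ready(f,e)}
optimal plan length = 4; 4 > 3

No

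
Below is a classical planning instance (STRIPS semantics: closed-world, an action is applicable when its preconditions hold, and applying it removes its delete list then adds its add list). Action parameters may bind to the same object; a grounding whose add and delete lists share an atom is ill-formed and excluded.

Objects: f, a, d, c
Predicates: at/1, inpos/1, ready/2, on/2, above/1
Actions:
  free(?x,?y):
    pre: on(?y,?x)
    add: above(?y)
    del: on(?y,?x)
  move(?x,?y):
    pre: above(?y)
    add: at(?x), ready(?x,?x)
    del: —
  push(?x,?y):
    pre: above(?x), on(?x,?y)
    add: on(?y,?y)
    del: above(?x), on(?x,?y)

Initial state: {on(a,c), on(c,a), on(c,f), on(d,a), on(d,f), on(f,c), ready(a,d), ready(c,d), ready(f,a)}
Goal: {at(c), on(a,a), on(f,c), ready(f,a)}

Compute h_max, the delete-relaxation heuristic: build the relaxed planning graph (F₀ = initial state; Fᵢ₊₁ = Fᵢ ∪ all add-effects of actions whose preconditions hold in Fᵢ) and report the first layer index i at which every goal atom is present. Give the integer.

F0 = init (9 atoms)
F1 = F0 ∪ {above(a), above(c), above(d), above(f)}  (13 atoms)
F2 = F1 ∪ {at(a), at(c), at(d), at(f), on(a,a), on(c,c), on(f,f), ready(a,a), ready(c,c), ready(d,d), ready(f,f)}  (24 atoms)
goal ⊆ F2  ⇒  h_max = 2

2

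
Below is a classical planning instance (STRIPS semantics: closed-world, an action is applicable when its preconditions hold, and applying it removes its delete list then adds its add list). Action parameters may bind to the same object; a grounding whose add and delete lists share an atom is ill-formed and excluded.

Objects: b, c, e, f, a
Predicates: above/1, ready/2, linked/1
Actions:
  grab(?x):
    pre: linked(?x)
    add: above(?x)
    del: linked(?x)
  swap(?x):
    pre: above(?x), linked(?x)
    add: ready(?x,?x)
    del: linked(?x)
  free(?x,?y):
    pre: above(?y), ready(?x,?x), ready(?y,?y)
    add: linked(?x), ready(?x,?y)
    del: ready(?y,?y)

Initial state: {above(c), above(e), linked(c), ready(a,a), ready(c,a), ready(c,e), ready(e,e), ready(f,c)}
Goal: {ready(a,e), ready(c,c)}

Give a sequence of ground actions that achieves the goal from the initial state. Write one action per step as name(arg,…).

1. swap(c)  →  {above(c), above(e), ready(a,a), ready(c,a), ready(c,c), ready(c,e), ready(e,e), ready(f,c)}
2. free(a,e)  →  {above(c), above(e), linked(a), ready(a,a), ready(a,e), ready(c,a), ready(c,c), ready(c,e), ready(f,c)}

swap(c); free(a,e)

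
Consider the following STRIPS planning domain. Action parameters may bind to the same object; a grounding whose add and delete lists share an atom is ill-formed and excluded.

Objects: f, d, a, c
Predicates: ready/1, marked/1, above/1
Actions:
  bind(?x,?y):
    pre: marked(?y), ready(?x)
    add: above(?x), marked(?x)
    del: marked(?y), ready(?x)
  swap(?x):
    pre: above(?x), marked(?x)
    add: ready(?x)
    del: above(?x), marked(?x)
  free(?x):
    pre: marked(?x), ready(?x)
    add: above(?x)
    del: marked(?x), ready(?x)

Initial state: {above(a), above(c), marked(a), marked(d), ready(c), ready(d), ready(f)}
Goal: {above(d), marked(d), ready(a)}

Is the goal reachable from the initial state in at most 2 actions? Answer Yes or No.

1. bind(f,d)  →  {above(a), above(c), above(f), marked(a), marked(f), ready(c), ready(d)}
2. bind(d,f)  →  {above(a), above(c), above(d), above(f), marked(a), marked(d), ready(c)}
3. swap(a)  →  {above(c), above(d), above(f), marked(d), ready(a), ready(c)}
optimal plan length = 3; 3 > 2

No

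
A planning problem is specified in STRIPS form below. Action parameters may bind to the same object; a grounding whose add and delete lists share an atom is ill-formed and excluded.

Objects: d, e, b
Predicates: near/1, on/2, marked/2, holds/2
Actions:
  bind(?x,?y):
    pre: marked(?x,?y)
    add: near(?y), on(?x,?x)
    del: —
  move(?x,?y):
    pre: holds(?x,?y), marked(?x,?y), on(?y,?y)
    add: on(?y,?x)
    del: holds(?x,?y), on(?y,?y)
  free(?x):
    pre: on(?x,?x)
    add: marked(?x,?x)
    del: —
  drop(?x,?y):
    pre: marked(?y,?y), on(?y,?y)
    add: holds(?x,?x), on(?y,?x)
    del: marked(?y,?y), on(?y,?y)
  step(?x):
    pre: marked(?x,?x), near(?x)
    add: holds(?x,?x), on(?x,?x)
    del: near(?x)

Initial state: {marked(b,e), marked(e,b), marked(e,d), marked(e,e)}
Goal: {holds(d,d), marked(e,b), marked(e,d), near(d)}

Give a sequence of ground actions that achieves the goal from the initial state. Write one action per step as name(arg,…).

1. bind(e,d)  →  {marked(b,e), marked(e,b), marked(e,d), marked(e,e), near(d), on(e,e)}
2. drop(d,e)  →  {holds(d,d), marked(b,e), marked(e,b), marked(e,d), near(d), on(e,d)}

bind(e,d); drop(d,e)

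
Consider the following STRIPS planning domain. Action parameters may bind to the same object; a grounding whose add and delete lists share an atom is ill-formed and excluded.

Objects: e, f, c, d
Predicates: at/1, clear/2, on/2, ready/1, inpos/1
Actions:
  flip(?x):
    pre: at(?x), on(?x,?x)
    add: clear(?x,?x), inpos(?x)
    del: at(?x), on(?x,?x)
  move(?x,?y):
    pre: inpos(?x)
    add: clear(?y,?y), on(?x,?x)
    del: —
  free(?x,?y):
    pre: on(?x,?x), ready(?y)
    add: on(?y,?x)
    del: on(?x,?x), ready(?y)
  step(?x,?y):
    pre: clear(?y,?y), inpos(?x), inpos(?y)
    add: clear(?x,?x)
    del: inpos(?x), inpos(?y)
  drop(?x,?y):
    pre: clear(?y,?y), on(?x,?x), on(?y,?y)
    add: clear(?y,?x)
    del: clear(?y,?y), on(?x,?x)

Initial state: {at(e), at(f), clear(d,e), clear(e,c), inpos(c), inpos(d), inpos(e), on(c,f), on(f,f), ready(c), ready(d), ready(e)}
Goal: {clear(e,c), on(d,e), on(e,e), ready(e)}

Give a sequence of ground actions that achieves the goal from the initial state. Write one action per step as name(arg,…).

move(e,e); free(e,d); move(e,e)

1. move(e,e)  →  {at(e), at(f), clear(d,e), clear(e,c), clear(e,e), inpos(c), inpos(d), inpos(e), on(c,f), on(e,e), on(f,f), ready(c), ready(d), ready(e)}
2. free(e,d)  →  {at(e), at(f), clear(d,e), clear(e,c), clear(e,e), inpos(c), inpos(d), inpos(e), on(c,f), on(d,e), on(f,f), ready(c), ready(e)}
3. move(e,e)  →  {at(e), at(f), clear(d,e), clear(e,c), clear(e,e), inpos(c), inpos(d), inpos(e), on(c,f), on(d,e), on(e,e), on(f,f), ready(c), ready(e)}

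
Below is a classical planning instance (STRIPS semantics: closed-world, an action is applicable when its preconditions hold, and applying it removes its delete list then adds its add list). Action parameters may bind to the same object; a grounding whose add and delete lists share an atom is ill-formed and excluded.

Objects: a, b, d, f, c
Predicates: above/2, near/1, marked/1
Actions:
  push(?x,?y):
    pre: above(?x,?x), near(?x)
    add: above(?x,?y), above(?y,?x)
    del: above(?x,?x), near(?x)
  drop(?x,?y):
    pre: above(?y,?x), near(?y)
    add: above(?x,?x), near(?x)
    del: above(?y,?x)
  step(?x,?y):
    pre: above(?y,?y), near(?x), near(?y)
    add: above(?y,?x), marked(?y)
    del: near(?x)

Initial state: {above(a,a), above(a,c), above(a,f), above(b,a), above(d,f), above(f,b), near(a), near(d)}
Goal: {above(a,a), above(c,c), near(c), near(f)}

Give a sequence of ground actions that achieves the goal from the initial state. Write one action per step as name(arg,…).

1. drop(f,a)  →  {above(a,a), above(a,c), above(b,a), above(d,f), above(f,b), above(f,f), near(a), near(d), near(f)}
2. drop(c,a)  →  {above(a,a), above(b,a), above(c,c), above(d,f), above(f,b), above(f,f), near(a), near(c), near(d), near(f)}

drop(f,a); drop(c,a)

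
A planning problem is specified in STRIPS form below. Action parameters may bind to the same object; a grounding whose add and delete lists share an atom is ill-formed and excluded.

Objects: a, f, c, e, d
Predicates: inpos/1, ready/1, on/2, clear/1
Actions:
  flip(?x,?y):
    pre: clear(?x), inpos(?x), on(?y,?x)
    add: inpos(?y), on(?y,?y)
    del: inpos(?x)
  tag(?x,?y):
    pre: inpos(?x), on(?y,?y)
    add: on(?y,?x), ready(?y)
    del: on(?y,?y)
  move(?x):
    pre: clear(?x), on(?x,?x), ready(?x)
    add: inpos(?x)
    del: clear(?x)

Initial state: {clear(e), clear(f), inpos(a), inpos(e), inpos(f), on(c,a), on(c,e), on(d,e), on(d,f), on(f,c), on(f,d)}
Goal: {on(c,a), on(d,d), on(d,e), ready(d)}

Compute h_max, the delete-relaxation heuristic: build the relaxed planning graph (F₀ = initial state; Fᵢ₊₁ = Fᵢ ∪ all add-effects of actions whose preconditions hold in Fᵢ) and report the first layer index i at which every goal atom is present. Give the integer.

F0 = init (11 atoms)
F1 = F0 ∪ {inpos(c), inpos(d), on(c,c), on(d,d)}  (15 atoms)
F2 = F1 ∪ {on(c,d), on(c,f), on(d,a), on(d,c), ready(c), ready(d)}  (21 atoms)
goal ⊆ F2  ⇒  h_max = 2

2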